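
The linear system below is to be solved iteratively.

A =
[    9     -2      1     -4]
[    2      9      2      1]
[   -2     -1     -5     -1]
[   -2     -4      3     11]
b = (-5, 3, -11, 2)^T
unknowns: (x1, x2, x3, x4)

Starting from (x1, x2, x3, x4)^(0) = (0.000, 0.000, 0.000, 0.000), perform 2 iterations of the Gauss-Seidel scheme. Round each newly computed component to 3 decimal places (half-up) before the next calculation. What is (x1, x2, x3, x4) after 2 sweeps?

Iteration 1:
  x1 = (-5 - (-2)·0.000 - (1)·0.000 - (-4)·0.000) / (9) = -0.556
  x2 = (3 - (2)·-0.556 - (2)·0.000 - (1)·0.000) / (9) = 0.457
  x3 = (-11 - (-2)·-0.556 - (-1)·0.457 - (-1)·0.000) / (-5) = 2.331
  x4 = (2 - (-2)·-0.556 - (-4)·0.457 - (3)·2.331) / (11) = -0.389
Iteration 2:
  x1 = (-5 - (-2)·0.457 - (1)·2.331 - (-4)·-0.389) / (9) = -0.886
  x2 = (3 - (2)·-0.886 - (2)·2.331 - (1)·-0.389) / (9) = 0.055
  x3 = (-11 - (-2)·-0.886 - (-1)·0.055 - (-1)·-0.389) / (-5) = 2.621
  x4 = (2 - (-2)·-0.886 - (-4)·0.055 - (3)·2.621) / (11) = -0.674

(-0.886, 0.055, 2.621, -0.674)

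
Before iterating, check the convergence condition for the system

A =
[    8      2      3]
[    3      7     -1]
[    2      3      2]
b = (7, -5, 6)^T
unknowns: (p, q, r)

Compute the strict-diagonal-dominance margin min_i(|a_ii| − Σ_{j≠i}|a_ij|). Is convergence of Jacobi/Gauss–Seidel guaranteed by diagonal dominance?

row 1: |8| − (2+3) = 3
row 2: |7| − (3+1) = 3
row 3: |2| − (2+3) = -3
minimum over rows = -3 → not strictly diagonally dominant

-3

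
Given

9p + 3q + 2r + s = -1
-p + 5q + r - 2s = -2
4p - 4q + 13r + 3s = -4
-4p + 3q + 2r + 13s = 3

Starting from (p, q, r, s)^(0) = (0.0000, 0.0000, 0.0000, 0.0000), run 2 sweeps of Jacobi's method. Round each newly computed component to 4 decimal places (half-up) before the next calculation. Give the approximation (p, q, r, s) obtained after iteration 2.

(0.0650, -0.2684, -0.4498, 0.3362)

Iteration 1:
  p = (-1 - (3)·0.0000 - (2)·0.0000 - (1)·0.0000) / (9) = -0.1111
  q = (-2 - (-1)·0.0000 - (1)·0.0000 - (-2)·0.0000) / (5) = -0.4000
  r = (-4 - (4)·0.0000 - (-4)·0.0000 - (3)·0.0000) / (13) = -0.3077
  s = (3 - (-4)·0.0000 - (3)·0.0000 - (2)·0.0000) / (13) = 0.2308
Iteration 2:
  p = (-1 - (3)·-0.4000 - (2)·-0.3077 - (1)·0.2308) / (9) = 0.0650
  q = (-2 - (-1)·-0.1111 - (1)·-0.3077 - (-2)·0.2308) / (5) = -0.2684
  r = (-4 - (4)·-0.1111 - (-4)·-0.4000 - (3)·0.2308) / (13) = -0.4498
  s = (3 - (-4)·-0.1111 - (3)·-0.4000 - (2)·-0.3077) / (13) = 0.3362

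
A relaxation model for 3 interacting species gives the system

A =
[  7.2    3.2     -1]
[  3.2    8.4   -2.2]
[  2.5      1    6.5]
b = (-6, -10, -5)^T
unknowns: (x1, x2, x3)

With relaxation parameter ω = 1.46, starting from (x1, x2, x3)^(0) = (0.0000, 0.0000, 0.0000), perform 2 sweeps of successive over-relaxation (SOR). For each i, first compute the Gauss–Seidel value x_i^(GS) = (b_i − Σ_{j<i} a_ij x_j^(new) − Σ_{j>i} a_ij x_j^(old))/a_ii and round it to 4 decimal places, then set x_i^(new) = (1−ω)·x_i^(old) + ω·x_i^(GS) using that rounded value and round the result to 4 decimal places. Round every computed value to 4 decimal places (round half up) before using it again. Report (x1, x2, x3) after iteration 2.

Iteration 1:
  x1: GS value = (-6 - (3.2)·0.0000 - (-1)·0.0000) / (7.2) = -0.8333;  x1 ← (1−ω)·0.0000 + ω·-0.8333 = -1.2166
  x2: GS value = (-10 - (3.2)·-1.2166 - (-2.2)·0.0000) / (8.4) = -0.7270;  x2 ← (1−ω)·0.0000 + ω·-0.7270 = -1.0614
  x3: GS value = (-5 - (2.5)·-1.2166 - (1)·-1.0614) / (6.5) = -0.1380;  x3 ← (1−ω)·0.0000 + ω·-0.1380 = -0.2015
Iteration 2:
  x1: GS value = (-6 - (3.2)·-1.0614 - (-1)·-0.2015) / (7.2) = -0.3896;  x1 ← (1−ω)·-1.2166 + ω·-0.3896 = -0.0092
  x2: GS value = (-10 - (3.2)·-0.0092 - (-2.2)·-0.2015) / (8.4) = -1.2397;  x2 ← (1−ω)·-1.0614 + ω·-1.2397 = -1.3217
  x3: GS value = (-5 - (2.5)·-0.0092 - (1)·-1.3217) / (6.5) = -0.5624;  x3 ← (1−ω)·-0.2015 + ω·-0.5624 = -0.7284

(-0.0092, -1.3217, -0.7284)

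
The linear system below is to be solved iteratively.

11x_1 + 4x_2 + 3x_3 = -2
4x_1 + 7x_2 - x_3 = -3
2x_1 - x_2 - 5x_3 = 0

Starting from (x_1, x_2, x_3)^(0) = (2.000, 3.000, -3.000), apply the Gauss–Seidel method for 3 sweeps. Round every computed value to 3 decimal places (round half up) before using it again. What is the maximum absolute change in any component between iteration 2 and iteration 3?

0.095

Iteration 1:
  x_1 = (-2 - (4)·3.000 - (3)·-3.000) / (11) = -0.455
  x_2 = (-3 - (4)·-0.455 - (-1)·-3.000) / (7) = -0.597
  x_3 = (0 - (2)·-0.455 - (-1)·-0.597) / (-5) = -0.063
Iteration 2:
  x_1 = (-2 - (4)·-0.597 - (3)·-0.063) / (11) = 0.052
  x_2 = (-3 - (4)·0.052 - (-1)·-0.063) / (7) = -0.467
  x_3 = (0 - (2)·0.052 - (-1)·-0.467) / (-5) = 0.114
Iteration 3:
  x_1 = (-2 - (4)·-0.467 - (3)·0.114) / (11) = -0.043
  x_2 = (-3 - (4)·-0.043 - (-1)·0.114) / (7) = -0.388
  x_3 = (0 - (2)·-0.043 - (-1)·-0.388) / (-5) = 0.060
Change: (-0.095, 0.079, -0.054) → max |·| = 0.095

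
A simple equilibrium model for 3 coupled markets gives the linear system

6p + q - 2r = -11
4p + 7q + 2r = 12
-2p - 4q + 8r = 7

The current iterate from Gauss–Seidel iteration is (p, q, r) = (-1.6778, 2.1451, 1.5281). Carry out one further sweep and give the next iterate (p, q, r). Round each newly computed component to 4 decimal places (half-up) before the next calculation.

(-1.6815, 2.2385, 1.5739)

One sweep:
  p = (-11 - (1)·2.1451 - (-2)·1.5281) / (6) = -1.6815
  q = (12 - (4)·-1.6815 - (2)·1.5281) / (7) = 2.2385
  r = (7 - (-2)·-1.6815 - (-4)·2.2385) / (8) = 1.5739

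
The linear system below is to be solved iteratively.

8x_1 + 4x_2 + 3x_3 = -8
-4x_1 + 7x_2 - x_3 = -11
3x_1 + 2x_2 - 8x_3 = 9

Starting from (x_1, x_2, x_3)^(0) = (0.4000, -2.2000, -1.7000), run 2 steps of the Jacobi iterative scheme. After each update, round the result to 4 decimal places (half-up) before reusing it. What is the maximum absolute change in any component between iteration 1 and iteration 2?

Iteration 1:
  x_1 = (-8 - (4)·-2.2000 - (3)·-1.7000) / (8) = 0.7375
  x_2 = (-11 - (-4)·0.4000 - (-1)·-1.7000) / (7) = -1.5857
  x_3 = (9 - (3)·0.4000 - (2)·-2.2000) / (-8) = -1.5250
Iteration 2:
  x_1 = (-8 - (4)·-1.5857 - (3)·-1.5250) / (8) = 0.3647
  x_2 = (-11 - (-4)·0.7375 - (-1)·-1.5250) / (7) = -1.3679
  x_3 = (9 - (3)·0.7375 - (2)·-1.5857) / (-8) = -1.2449
Change: (-0.3728, 0.2178, 0.2801) → max |·| = 0.3728

0.3728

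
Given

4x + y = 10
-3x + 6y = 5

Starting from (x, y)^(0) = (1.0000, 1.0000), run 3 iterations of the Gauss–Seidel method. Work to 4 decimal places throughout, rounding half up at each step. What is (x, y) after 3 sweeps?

(2.0404, 1.8535)

Iteration 1:
  x = (10 - (1)·1.0000) / (4) = 2.2500
  y = (5 - (-3)·2.2500) / (6) = 1.9583
Iteration 2:
  x = (10 - (1)·1.9583) / (4) = 2.0104
  y = (5 - (-3)·2.0104) / (6) = 1.8385
Iteration 3:
  x = (10 - (1)·1.8385) / (4) = 2.0404
  y = (5 - (-3)·2.0404) / (6) = 1.8535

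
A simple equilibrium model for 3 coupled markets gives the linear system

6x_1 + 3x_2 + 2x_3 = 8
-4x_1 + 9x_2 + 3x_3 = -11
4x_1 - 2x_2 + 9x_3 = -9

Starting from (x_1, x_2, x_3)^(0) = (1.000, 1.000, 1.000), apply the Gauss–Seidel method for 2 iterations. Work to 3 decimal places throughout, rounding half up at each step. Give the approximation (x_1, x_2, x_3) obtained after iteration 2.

(2.506, 0.398, -2.025)

Iteration 1:
  x_1 = (8 - (3)·1.000 - (2)·1.000) / (6) = 0.500
  x_2 = (-11 - (-4)·0.500 - (3)·1.000) / (9) = -1.333
  x_3 = (-9 - (4)·0.500 - (-2)·-1.333) / (9) = -1.518
Iteration 2:
  x_1 = (8 - (3)·-1.333 - (2)·-1.518) / (6) = 2.506
  x_2 = (-11 - (-4)·2.506 - (3)·-1.518) / (9) = 0.398
  x_3 = (-9 - (4)·2.506 - (-2)·0.398) / (9) = -2.025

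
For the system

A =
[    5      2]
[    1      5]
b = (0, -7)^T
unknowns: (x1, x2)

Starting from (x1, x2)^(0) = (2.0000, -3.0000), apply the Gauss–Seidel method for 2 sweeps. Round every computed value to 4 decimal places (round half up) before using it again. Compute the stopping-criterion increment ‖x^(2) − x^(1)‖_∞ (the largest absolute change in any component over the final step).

Iteration 1:
  x1 = (0 - (2)·-3.0000) / (5) = 1.2000
  x2 = (-7 - (1)·1.2000) / (5) = -1.6400
Iteration 2:
  x1 = (0 - (2)·-1.6400) / (5) = 0.6560
  x2 = (-7 - (1)·0.6560) / (5) = -1.5312
Change: (-0.5440, 0.1088) → max |·| = 0.5440

0.5440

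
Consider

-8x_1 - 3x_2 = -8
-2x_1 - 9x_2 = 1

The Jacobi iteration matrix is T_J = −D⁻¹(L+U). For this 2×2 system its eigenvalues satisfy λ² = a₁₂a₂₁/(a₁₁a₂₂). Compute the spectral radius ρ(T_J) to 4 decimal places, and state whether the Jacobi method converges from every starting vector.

0.2887

a₁₂a₂₁/(a₁₁a₂₂) = (-3)·(-2) / ((-8)·(-9)) = 0.083333
ρ = √|0.083333| = √0.083333 = 0.2887
ρ < 1, so Jacobi converges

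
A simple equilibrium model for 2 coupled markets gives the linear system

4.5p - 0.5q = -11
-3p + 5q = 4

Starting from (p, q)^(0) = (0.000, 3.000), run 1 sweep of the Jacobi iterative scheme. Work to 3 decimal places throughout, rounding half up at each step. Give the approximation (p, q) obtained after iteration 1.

(-2.111, 0.800)

Iteration 1:
  p = (-11 - (-0.5)·3.000) / (4.5) = -2.111
  q = (4 - (-3)·0.000) / (5) = 0.800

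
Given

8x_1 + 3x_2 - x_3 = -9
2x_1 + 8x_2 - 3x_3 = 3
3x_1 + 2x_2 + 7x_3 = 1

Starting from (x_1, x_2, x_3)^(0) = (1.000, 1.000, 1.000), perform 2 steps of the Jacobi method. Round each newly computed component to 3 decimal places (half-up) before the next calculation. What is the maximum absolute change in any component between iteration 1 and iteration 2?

1.160

Iteration 1:
  x_1 = (-9 - (3)·1.000 - (-1)·1.000) / (8) = -1.375
  x_2 = (3 - (2)·1.000 - (-3)·1.000) / (8) = 0.500
  x_3 = (1 - (3)·1.000 - (2)·1.000) / (7) = -0.571
Iteration 2:
  x_1 = (-9 - (3)·0.500 - (-1)·-0.571) / (8) = -1.384
  x_2 = (3 - (2)·-1.375 - (-3)·-0.571) / (8) = 0.505
  x_3 = (1 - (3)·-1.375 - (2)·0.500) / (7) = 0.589
Change: (-0.009, 0.005, 1.160) → max |·| = 1.160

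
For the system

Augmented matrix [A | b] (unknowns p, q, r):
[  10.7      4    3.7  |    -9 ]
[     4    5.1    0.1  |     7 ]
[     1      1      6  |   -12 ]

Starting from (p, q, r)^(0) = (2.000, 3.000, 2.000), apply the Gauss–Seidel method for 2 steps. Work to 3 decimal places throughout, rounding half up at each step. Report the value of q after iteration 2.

2.498

Iteration 1:
  p = (-9 - (4)·3.000 - (3.7)·2.000) / (10.7) = -2.654
  q = (7 - (4)·-2.654 - (0.1)·2.000) / (5.1) = 3.415
  r = (-12 - (1)·-2.654 - (1)·3.415) / (6) = -2.127
Iteration 2:
  p = (-9 - (4)·3.415 - (3.7)·-2.127) / (10.7) = -1.382
  q = (7 - (4)·-1.382 - (0.1)·-2.127) / (5.1) = 2.498
  r = (-12 - (1)·-1.382 - (1)·2.498) / (6) = -2.186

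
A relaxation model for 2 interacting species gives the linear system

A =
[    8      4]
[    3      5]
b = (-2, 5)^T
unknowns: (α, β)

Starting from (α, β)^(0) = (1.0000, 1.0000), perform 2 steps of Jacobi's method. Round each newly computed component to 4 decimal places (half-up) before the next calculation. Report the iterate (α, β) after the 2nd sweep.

(-0.4500, 1.4500)

Iteration 1:
  α = (-2 - (4)·1.0000) / (8) = -0.7500
  β = (5 - (3)·1.0000) / (5) = 0.4000
Iteration 2:
  α = (-2 - (4)·0.4000) / (8) = -0.4500
  β = (5 - (3)·-0.7500) / (5) = 1.4500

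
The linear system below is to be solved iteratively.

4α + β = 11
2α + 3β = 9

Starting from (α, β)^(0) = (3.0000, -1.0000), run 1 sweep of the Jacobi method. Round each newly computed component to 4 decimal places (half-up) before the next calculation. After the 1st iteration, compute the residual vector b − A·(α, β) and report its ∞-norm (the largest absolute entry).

Iteration 1:
  α = (11 - (1)·-1.0000) / (4) = 3.0000
  β = (9 - (2)·3.0000) / (3) = 1.0000
Residual b − A·x = (-2.0000, 0.0000); ∞-norm = 2.0000

2.0000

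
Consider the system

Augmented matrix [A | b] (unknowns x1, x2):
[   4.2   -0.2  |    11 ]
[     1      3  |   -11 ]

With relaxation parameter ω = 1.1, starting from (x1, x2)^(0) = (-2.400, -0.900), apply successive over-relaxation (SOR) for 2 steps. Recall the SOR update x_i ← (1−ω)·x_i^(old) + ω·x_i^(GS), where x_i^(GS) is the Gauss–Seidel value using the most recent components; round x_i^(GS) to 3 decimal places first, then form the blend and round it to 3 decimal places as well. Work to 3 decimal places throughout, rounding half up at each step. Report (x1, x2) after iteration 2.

Iteration 1:
  x1: GS value = (11 - (-0.2)·-0.900) / (4.2) = 2.576;  x1 ← (1−ω)·-2.400 + ω·2.576 = 3.074
  x2: GS value = (-11 - (1)·3.074) / (3) = -4.691;  x2 ← (1−ω)·-0.900 + ω·-4.691 = -5.070
Iteration 2:
  x1: GS value = (11 - (-0.2)·-5.070) / (4.2) = 2.378;  x1 ← (1−ω)·3.074 + ω·2.378 = 2.308
  x2: GS value = (-11 - (1)·2.308) / (3) = -4.436;  x2 ← (1−ω)·-5.070 + ω·-4.436 = -4.373

(2.308, -4.373)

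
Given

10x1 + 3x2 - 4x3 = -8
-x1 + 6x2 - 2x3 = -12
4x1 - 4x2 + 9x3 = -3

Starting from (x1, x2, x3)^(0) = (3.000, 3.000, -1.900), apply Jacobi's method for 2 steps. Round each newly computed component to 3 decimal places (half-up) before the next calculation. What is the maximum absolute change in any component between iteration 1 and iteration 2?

Iteration 1:
  x1 = (-8 - (3)·3.000 - (-4)·-1.900) / (10) = -2.460
  x2 = (-12 - (-1)·3.000 - (-2)·-1.900) / (6) = -2.133
  x3 = (-3 - (4)·3.000 - (-4)·3.000) / (9) = -0.333
Iteration 2:
  x1 = (-8 - (3)·-2.133 - (-4)·-0.333) / (10) = -0.293
  x2 = (-12 - (-1)·-2.460 - (-2)·-0.333) / (6) = -2.521
  x3 = (-3 - (4)·-2.460 - (-4)·-2.133) / (9) = -0.188
Change: (2.167, -0.388, 0.145) → max |·| = 2.167

2.167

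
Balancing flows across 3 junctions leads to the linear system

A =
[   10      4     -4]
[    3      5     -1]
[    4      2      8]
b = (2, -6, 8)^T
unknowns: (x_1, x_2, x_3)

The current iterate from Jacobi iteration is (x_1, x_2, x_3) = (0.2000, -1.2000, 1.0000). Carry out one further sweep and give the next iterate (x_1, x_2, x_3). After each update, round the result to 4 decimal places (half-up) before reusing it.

One sweep:
  x_1 = (2 - (4)·-1.2000 - (-4)·1.0000) / (10) = 1.0800
  x_2 = (-6 - (3)·0.2000 - (-1)·1.0000) / (5) = -1.1200
  x_3 = (8 - (4)·0.2000 - (2)·-1.2000) / (8) = 1.2000

(1.0800, -1.1200, 1.2000)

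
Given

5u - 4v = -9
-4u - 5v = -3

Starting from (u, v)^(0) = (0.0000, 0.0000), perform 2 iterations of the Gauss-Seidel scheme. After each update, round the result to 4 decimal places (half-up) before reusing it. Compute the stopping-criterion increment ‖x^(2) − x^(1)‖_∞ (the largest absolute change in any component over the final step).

1.6320

Iteration 1:
  u = (-9 - (-4)·0.0000) / (5) = -1.8000
  v = (-3 - (-4)·-1.8000) / (-5) = 2.0400
Iteration 2:
  u = (-9 - (-4)·2.0400) / (5) = -0.1680
  v = (-3 - (-4)·-0.1680) / (-5) = 0.7344
Change: (1.6320, -1.3056) → max |·| = 1.6320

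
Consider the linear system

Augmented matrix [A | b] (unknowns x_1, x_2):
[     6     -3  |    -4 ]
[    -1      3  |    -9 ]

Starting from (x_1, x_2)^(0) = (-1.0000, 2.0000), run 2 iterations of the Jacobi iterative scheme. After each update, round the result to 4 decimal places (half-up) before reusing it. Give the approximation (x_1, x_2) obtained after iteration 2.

Iteration 1:
  x_1 = (-4 - (-3)·2.0000) / (6) = 0.3333
  x_2 = (-9 - (-1)·-1.0000) / (3) = -3.3333
Iteration 2:
  x_1 = (-4 - (-3)·-3.3333) / (6) = -2.3333
  x_2 = (-9 - (-1)·0.3333) / (3) = -2.8889

(-2.3333, -2.8889)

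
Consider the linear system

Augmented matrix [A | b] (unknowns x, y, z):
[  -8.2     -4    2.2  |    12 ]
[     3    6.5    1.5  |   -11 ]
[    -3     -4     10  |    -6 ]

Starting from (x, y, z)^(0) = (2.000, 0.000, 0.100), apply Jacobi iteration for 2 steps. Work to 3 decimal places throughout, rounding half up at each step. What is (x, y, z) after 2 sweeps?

Iteration 1:
  x = (12 - (-4)·0.000 - (2.2)·0.100) / (-8.2) = -1.437
  y = (-11 - (3)·2.000 - (1.5)·0.100) / (6.5) = -2.638
  z = (-6 - (-3)·2.000 - (-4)·0.000) / (10) = 0.000
Iteration 2:
  x = (12 - (-4)·-2.638 - (2.2)·0.000) / (-8.2) = -0.177
  y = (-11 - (3)·-1.437 - (1.5)·0.000) / (6.5) = -1.029
  z = (-6 - (-3)·-1.437 - (-4)·-2.638) / (10) = -2.086

(-0.177, -1.029, -2.086)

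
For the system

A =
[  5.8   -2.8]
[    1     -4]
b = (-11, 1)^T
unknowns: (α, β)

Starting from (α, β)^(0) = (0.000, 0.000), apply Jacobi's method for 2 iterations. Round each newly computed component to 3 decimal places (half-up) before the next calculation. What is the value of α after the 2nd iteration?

Iteration 1:
  α = (-11 - (-2.8)·0.000) / (5.8) = -1.897
  β = (1 - (1)·0.000) / (-4) = -0.250
Iteration 2:
  α = (-11 - (-2.8)·-0.250) / (5.8) = -2.017
  β = (1 - (1)·-1.897) / (-4) = -0.724

-2.017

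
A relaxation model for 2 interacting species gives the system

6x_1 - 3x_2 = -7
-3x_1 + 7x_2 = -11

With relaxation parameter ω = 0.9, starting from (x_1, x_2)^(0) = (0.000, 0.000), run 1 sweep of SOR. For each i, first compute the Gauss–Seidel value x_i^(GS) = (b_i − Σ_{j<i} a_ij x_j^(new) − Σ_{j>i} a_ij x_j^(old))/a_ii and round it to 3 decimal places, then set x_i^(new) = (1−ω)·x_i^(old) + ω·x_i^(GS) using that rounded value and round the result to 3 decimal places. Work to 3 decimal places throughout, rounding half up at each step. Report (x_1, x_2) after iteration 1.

Iteration 1:
  x_1: GS value = (-7 - (-3)·0.000) / (6) = -1.167;  x_1 ← (1−ω)·0.000 + ω·-1.167 = -1.050
  x_2: GS value = (-11 - (-3)·-1.050) / (7) = -2.021;  x_2 ← (1−ω)·0.000 + ω·-2.021 = -1.819

(-1.050, -1.819)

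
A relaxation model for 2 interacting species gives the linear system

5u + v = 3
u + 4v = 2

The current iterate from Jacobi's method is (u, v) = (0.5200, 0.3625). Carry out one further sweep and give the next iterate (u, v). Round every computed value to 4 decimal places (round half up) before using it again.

One sweep:
  u = (3 - (1)·0.3625) / (5) = 0.5275
  v = (2 - (1)·0.5200) / (4) = 0.3700

(0.5275, 0.3700)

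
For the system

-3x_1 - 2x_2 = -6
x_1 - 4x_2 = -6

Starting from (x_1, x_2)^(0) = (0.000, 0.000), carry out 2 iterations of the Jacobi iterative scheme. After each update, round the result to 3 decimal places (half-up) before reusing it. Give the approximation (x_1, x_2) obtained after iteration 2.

(1.000, 2.000)

Iteration 1:
  x_1 = (-6 - (-2)·0.000) / (-3) = 2.000
  x_2 = (-6 - (1)·0.000) / (-4) = 1.500
Iteration 2:
  x_1 = (-6 - (-2)·1.500) / (-3) = 1.000
  x_2 = (-6 - (1)·2.000) / (-4) = 2.000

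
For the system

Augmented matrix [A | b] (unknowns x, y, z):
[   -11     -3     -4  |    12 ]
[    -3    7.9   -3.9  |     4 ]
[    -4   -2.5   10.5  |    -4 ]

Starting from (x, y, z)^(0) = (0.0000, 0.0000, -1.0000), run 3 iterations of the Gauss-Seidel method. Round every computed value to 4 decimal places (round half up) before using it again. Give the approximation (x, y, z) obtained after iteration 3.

Iteration 1:
  x = (12 - (-3)·0.0000 - (-4)·-1.0000) / (-11) = -0.7273
  y = (4 - (-3)·-0.7273 - (-3.9)·-1.0000) / (7.9) = -0.2635
  z = (-4 - (-4)·-0.7273 - (-2.5)·-0.2635) / (10.5) = -0.7208
Iteration 2:
  x = (12 - (-3)·-0.2635 - (-4)·-0.7208) / (-11) = -0.7569
  y = (4 - (-3)·-0.7569 - (-3.9)·-0.7208) / (7.9) = -0.1369
  z = (-4 - (-4)·-0.7569 - (-2.5)·-0.1369) / (10.5) = -0.7019
Iteration 3:
  x = (12 - (-3)·-0.1369 - (-4)·-0.7019) / (-11) = -0.7983
  y = (4 - (-3)·-0.7983 - (-3.9)·-0.7019) / (7.9) = -0.1433
  z = (-4 - (-4)·-0.7983 - (-2.5)·-0.1433) / (10.5) = -0.7192

(-0.7983, -0.1433, -0.7192)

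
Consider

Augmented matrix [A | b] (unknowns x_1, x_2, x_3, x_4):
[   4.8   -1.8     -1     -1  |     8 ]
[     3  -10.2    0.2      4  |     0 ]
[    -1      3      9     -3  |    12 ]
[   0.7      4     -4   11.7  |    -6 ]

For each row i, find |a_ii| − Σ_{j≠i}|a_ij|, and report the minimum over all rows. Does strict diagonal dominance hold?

1

row 1: |4.8| − (1.8+1+1) = 1
row 2: |-10.2| − (3+0.2+4) = 3
row 3: |9| − (1+3+3) = 2
row 4: |11.7| − (0.7+4+4) = 3
minimum over rows = 1 → strictly diagonally dominant (convergence guaranteed)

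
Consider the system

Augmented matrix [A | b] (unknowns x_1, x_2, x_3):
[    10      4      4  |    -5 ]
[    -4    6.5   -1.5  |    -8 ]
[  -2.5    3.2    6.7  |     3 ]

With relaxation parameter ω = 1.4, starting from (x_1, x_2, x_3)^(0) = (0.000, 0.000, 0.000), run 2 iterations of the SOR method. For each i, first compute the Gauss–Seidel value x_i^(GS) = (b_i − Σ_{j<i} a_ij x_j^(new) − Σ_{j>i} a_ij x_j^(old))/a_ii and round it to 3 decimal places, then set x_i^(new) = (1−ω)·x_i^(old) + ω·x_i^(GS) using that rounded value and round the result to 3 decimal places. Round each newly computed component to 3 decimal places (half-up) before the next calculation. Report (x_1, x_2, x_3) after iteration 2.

Iteration 1:
  x_1: GS value = (-5 - (4)·0.000 - (4)·0.000) / (10) = -0.500;  x_1 ← (1−ω)·0.000 + ω·-0.500 = -0.700
  x_2: GS value = (-8 - (-4)·-0.700 - (-1.5)·0.000) / (6.5) = -1.662;  x_2 ← (1−ω)·0.000 + ω·-1.662 = -2.327
  x_3: GS value = (3 - (-2.5)·-0.700 - (3.2)·-2.327) / (6.7) = 1.298;  x_3 ← (1−ω)·0.000 + ω·1.298 = 1.817
Iteration 2:
  x_1: GS value = (-5 - (4)·-2.327 - (4)·1.817) / (10) = -0.296;  x_1 ← (1−ω)·-0.700 + ω·-0.296 = -0.134
  x_2: GS value = (-8 - (-4)·-0.134 - (-1.5)·1.817) / (6.5) = -0.894;  x_2 ← (1−ω)·-2.327 + ω·-0.894 = -0.321
  x_3: GS value = (3 - (-2.5)·-0.134 - (3.2)·-0.321) / (6.7) = 0.551;  x_3 ← (1−ω)·1.817 + ω·0.551 = 0.045

(-0.134, -0.321, 0.045)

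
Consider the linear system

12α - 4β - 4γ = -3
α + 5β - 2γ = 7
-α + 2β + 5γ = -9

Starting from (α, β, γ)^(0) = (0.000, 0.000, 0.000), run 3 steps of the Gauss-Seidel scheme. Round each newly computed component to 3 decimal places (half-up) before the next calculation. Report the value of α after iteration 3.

-0.780

Iteration 1:
  α = (-3 - (-4)·0.000 - (-4)·0.000) / (12) = -0.250
  β = (7 - (1)·-0.250 - (-2)·0.000) / (5) = 1.450
  γ = (-9 - (-1)·-0.250 - (2)·1.450) / (5) = -2.430
Iteration 2:
  α = (-3 - (-4)·1.450 - (-4)·-2.430) / (12) = -0.577
  β = (7 - (1)·-0.577 - (-2)·-2.430) / (5) = 0.543
  γ = (-9 - (-1)·-0.577 - (2)·0.543) / (5) = -2.133
Iteration 3:
  α = (-3 - (-4)·0.543 - (-4)·-2.133) / (12) = -0.780
  β = (7 - (1)·-0.780 - (-2)·-2.133) / (5) = 0.703
  γ = (-9 - (-1)·-0.780 - (2)·0.703) / (5) = -2.237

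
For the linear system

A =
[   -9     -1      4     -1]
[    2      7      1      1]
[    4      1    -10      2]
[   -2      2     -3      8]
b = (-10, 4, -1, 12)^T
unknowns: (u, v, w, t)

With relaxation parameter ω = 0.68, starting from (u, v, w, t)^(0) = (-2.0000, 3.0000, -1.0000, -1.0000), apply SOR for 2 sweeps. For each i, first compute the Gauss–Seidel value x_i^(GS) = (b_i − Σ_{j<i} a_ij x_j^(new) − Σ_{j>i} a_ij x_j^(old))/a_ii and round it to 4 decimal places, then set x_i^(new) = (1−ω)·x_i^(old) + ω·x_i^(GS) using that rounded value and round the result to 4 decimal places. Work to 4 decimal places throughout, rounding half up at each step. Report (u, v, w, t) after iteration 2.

(0.3932, 0.8362, 0.1506, 1.0710)

Iteration 1:
  u: GS value = (-10 - (-1)·3.0000 - (4)·-1.0000 - (-1)·-1.0000) / (-9) = 0.4444;  u ← (1−ω)·-2.0000 + ω·0.4444 = -0.3378
  v: GS value = (4 - (2)·-0.3378 - (1)·-1.0000 - (1)·-1.0000) / (7) = 0.9537;  v ← (1−ω)·3.0000 + ω·0.9537 = 1.6085
  w: GS value = (-1 - (4)·-0.3378 - (1)·1.6085 - (2)·-1.0000) / (-10) = -0.0743;  w ← (1−ω)·-1.0000 + ω·-0.0743 = -0.3705
  t: GS value = (12 - (-2)·-0.3378 - (2)·1.6085 - (-3)·-0.3705) / (8) = 0.8745;  t ← (1−ω)·-1.0000 + ω·0.8745 = 0.2747
Iteration 2:
  u: GS value = (-10 - (-1)·1.6085 - (4)·-0.3705 - (-1)·0.2747) / (-9) = 0.7372;  u ← (1−ω)·-0.3378 + ω·0.7372 = 0.3932
  v: GS value = (4 - (2)·0.3932 - (1)·-0.3705 - (1)·0.2747) / (7) = 0.4728;  v ← (1−ω)·1.6085 + ω·0.4728 = 0.8362
  w: GS value = (-1 - (4)·0.3932 - (1)·0.8362 - (2)·0.2747) / (-10) = 0.3958;  w ← (1−ω)·-0.3705 + ω·0.3958 = 0.1506
  t: GS value = (12 - (-2)·0.3932 - (2)·0.8362 - (-3)·0.1506) / (8) = 1.4457;  t ← (1−ω)·0.2747 + ω·1.4457 = 1.0710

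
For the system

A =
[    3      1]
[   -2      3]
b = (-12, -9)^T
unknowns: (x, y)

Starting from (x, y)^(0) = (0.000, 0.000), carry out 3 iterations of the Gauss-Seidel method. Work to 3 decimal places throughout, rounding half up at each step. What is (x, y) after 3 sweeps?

(-2.531, -4.687)

Iteration 1:
  x = (-12 - (1)·0.000) / (3) = -4.000
  y = (-9 - (-2)·-4.000) / (3) = -5.667
Iteration 2:
  x = (-12 - (1)·-5.667) / (3) = -2.111
  y = (-9 - (-2)·-2.111) / (3) = -4.407
Iteration 3:
  x = (-12 - (1)·-4.407) / (3) = -2.531
  y = (-9 - (-2)·-2.531) / (3) = -4.687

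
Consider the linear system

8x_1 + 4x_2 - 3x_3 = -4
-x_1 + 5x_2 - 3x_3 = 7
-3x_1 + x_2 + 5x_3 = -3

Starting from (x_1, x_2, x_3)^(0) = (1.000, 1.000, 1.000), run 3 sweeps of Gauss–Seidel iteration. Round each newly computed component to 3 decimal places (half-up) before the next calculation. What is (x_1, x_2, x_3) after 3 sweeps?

Iteration 1:
  x_1 = (-4 - (4)·1.000 - (-3)·1.000) / (8) = -0.625
  x_2 = (7 - (-1)·-0.625 - (-3)·1.000) / (5) = 1.875
  x_3 = (-3 - (-3)·-0.625 - (1)·1.875) / (5) = -1.350
Iteration 2:
  x_1 = (-4 - (4)·1.875 - (-3)·-1.350) / (8) = -1.944
  x_2 = (7 - (-1)·-1.944 - (-3)·-1.350) / (5) = 0.201
  x_3 = (-3 - (-3)·-1.944 - (1)·0.201) / (5) = -1.807
Iteration 3:
  x_1 = (-4 - (4)·0.201 - (-3)·-1.807) / (8) = -1.278
  x_2 = (7 - (-1)·-1.278 - (-3)·-1.807) / (5) = 0.060
  x_3 = (-3 - (-3)·-1.278 - (1)·0.060) / (5) = -1.379

(-1.278, 0.060, -1.379)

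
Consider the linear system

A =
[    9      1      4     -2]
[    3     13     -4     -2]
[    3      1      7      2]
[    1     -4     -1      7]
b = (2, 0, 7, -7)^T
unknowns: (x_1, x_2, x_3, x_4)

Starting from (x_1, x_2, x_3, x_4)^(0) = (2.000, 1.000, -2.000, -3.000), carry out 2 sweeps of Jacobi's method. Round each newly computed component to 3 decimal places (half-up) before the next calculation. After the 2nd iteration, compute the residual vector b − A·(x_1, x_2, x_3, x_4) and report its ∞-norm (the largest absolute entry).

Iteration 1:
  x_1 = (2 - (1)·1.000 - (4)·-2.000 - (-2)·-3.000) / (9) = 0.333
  x_2 = (0 - (3)·2.000 - (-4)·-2.000 - (-2)·-3.000) / (13) = -1.538
  x_3 = (7 - (3)·2.000 - (1)·1.000 - (2)·-3.000) / (7) = 0.857
  x_4 = (-7 - (1)·2.000 - (-4)·1.000 - (-1)·-2.000) / (7) = -1.000
Iteration 2:
  x_1 = (2 - (1)·-1.538 - (4)·0.857 - (-2)·-1.000) / (9) = -0.210
  x_2 = (0 - (3)·0.333 - (-4)·0.857 - (-2)·-1.000) / (13) = 0.033
  x_3 = (7 - (3)·0.333 - (1)·-1.538 - (2)·-1.000) / (7) = 1.363
  x_4 = (-7 - (1)·0.333 - (-4)·-1.538 - (-1)·0.857) / (7) = -1.804
Residual b − A·x = (-5.203, 2.045, 1.664, 7.333); ∞-norm = 7.333

7.333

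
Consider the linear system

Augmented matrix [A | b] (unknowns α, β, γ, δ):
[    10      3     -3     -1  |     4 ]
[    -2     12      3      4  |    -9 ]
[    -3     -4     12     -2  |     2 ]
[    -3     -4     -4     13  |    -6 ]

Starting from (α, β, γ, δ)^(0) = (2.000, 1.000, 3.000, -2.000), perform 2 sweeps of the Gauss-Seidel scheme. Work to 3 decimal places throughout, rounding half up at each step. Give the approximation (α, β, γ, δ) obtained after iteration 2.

(0.495, -0.433, 0.054, -0.464)

Iteration 1:
  α = (4 - (3)·1.000 - (-3)·3.000 - (-1)·-2.000) / (10) = 0.800
  β = (-9 - (-2)·0.800 - (3)·3.000 - (4)·-2.000) / (12) = -0.700
  γ = (2 - (-3)·0.800 - (-4)·-0.700 - (-2)·-2.000) / (12) = -0.200
  δ = (-6 - (-3)·0.800 - (-4)·-0.700 - (-4)·-0.200) / (13) = -0.554
Iteration 2:
  α = (4 - (3)·-0.700 - (-3)·-0.200 - (-1)·-0.554) / (10) = 0.495
  β = (-9 - (-2)·0.495 - (3)·-0.200 - (4)·-0.554) / (12) = -0.433
  γ = (2 - (-3)·0.495 - (-4)·-0.433 - (-2)·-0.554) / (12) = 0.054
  δ = (-6 - (-3)·0.495 - (-4)·-0.433 - (-4)·0.054) / (13) = -0.464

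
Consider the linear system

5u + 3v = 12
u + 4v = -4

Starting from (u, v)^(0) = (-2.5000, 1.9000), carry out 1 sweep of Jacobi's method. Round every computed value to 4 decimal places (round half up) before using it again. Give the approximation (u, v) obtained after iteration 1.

(1.2600, -0.3750)

Iteration 1:
  u = (12 - (3)·1.9000) / (5) = 1.2600
  v = (-4 - (1)·-2.5000) / (4) = -0.3750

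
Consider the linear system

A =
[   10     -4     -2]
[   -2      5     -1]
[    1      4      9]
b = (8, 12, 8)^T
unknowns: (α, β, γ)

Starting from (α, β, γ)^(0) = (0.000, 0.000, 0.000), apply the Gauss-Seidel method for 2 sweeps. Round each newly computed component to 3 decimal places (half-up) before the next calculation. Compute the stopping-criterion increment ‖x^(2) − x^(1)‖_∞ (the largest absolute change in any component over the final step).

1.006

Iteration 1:
  α = (8 - (-4)·0.000 - (-2)·0.000) / (10) = 0.800
  β = (12 - (-2)·0.800 - (-1)·0.000) / (5) = 2.720
  γ = (8 - (1)·0.800 - (4)·2.720) / (9) = -0.409
Iteration 2:
  α = (8 - (-4)·2.720 - (-2)·-0.409) / (10) = 1.806
  β = (12 - (-2)·1.806 - (-1)·-0.409) / (5) = 3.041
  γ = (8 - (1)·1.806 - (4)·3.041) / (9) = -0.663
Change: (1.006, 0.321, -0.254) → max |·| = 1.006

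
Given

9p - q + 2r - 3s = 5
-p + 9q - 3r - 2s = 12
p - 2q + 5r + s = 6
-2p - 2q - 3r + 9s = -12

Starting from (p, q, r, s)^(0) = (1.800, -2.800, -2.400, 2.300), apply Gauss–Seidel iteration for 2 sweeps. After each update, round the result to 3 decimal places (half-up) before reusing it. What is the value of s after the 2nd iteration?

Iteration 1:
  p = (5 - (-1)·-2.800 - (2)·-2.400 - (-3)·2.300) / (9) = 1.544
  q = (12 - (-1)·1.544 - (-3)·-2.400 - (-2)·2.300) / (9) = 1.216
  r = (6 - (1)·1.544 - (-2)·1.216 - (1)·2.300) / (5) = 0.918
  s = (-12 - (-2)·1.544 - (-2)·1.216 - (-3)·0.918) / (9) = -0.414
Iteration 2:
  p = (5 - (-1)·1.216 - (2)·0.918 - (-3)·-0.414) / (9) = 0.349
  q = (12 - (-1)·0.349 - (-3)·0.918 - (-2)·-0.414) / (9) = 1.586
  r = (6 - (1)·0.349 - (-2)·1.586 - (1)·-0.414) / (5) = 1.847
  s = (-12 - (-2)·0.349 - (-2)·1.586 - (-3)·1.847) / (9) = -0.288

-0.288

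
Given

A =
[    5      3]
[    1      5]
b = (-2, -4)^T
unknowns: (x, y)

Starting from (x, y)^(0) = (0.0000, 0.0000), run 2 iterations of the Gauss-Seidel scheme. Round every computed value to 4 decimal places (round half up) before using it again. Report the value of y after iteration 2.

Iteration 1:
  x = (-2 - (3)·0.0000) / (5) = -0.4000
  y = (-4 - (1)·-0.4000) / (5) = -0.7200
Iteration 2:
  x = (-2 - (3)·-0.7200) / (5) = 0.0320
  y = (-4 - (1)·0.0320) / (5) = -0.8064

-0.8064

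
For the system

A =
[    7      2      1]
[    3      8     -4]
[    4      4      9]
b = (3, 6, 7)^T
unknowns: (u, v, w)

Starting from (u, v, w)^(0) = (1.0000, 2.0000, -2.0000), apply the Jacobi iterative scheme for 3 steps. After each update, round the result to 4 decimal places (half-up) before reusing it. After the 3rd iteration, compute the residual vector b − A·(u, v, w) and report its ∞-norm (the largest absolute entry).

1.2643

Iteration 1:
  u = (3 - (2)·2.0000 - (1)·-2.0000) / (7) = 0.1429
  v = (6 - (3)·1.0000 - (-4)·-2.0000) / (8) = -0.6250
  w = (7 - (4)·1.0000 - (4)·2.0000) / (9) = -0.5556
Iteration 2:
  u = (3 - (2)·-0.6250 - (1)·-0.5556) / (7) = 0.6865
  v = (6 - (3)·0.1429 - (-4)·-0.5556) / (8) = 0.4186
  w = (7 - (4)·0.1429 - (4)·-0.6250) / (9) = 0.9920
Iteration 3:
  u = (3 - (2)·0.4186 - (1)·0.9920) / (7) = 0.1673
  v = (6 - (3)·0.6865 - (-4)·0.9920) / (8) = 0.9886
  w = (7 - (4)·0.6865 - (4)·0.4186) / (9) = 0.2866
Residual b − A·x = (-0.4349, -1.2643, -0.2030); ∞-norm = 1.2643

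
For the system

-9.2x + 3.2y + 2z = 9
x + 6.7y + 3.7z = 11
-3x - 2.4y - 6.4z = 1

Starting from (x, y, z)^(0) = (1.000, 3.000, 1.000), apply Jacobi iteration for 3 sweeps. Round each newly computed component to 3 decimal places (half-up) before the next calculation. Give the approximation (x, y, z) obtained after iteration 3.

Iteration 1:
  x = (9 - (3.2)·3.000 - (2)·1.000) / (-9.2) = 0.283
  y = (11 - (1)·1.000 - (3.7)·1.000) / (6.7) = 0.940
  z = (1 - (-3)·1.000 - (-2.4)·3.000) / (-6.4) = -1.750
Iteration 2:
  x = (9 - (3.2)·0.940 - (2)·-1.750) / (-9.2) = -1.032
  y = (11 - (1)·0.283 - (3.7)·-1.750) / (6.7) = 2.566
  z = (1 - (-3)·0.283 - (-2.4)·0.940) / (-6.4) = -0.641
Iteration 3:
  x = (9 - (3.2)·2.566 - (2)·-0.641) / (-9.2) = -0.225
  y = (11 - (1)·-1.032 - (3.7)·-0.641) / (6.7) = 2.150
  z = (1 - (-3)·-1.032 - (-2.4)·2.566) / (-6.4) = -0.635

(-0.225, 2.150, -0.635)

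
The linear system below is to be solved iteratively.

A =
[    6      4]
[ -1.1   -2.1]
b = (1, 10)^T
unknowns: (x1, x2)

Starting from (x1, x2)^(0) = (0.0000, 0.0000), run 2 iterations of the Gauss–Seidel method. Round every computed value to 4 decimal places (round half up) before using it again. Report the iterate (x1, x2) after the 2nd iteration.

Iteration 1:
  x1 = (1 - (4)·0.0000) / (6) = 0.1667
  x2 = (10 - (-1.1)·0.1667) / (-2.1) = -4.8492
Iteration 2:
  x1 = (1 - (4)·-4.8492) / (6) = 3.3995
  x2 = (10 - (-1.1)·3.3995) / (-2.1) = -6.5426

(3.3995, -6.5426)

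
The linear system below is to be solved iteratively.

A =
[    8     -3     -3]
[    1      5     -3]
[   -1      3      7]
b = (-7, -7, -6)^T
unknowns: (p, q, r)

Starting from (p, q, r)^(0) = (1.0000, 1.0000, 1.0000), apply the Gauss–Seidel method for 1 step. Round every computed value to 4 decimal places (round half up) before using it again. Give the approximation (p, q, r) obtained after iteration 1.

Iteration 1:
  p = (-7 - (-3)·1.0000 - (-3)·1.0000) / (8) = -0.1250
  q = (-7 - (1)·-0.1250 - (-3)·1.0000) / (5) = -0.7750
  r = (-6 - (-1)·-0.1250 - (3)·-0.7750) / (7) = -0.5429

(-0.1250, -0.7750, -0.5429)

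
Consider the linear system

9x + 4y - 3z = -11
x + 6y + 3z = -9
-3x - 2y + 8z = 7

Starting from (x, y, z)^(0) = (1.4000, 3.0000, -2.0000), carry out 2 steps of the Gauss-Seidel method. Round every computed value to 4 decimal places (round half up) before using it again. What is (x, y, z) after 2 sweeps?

(-1.3467, -1.1135, 0.0916)

Iteration 1:
  x = (-11 - (4)·3.0000 - (-3)·-2.0000) / (9) = -3.2222
  y = (-9 - (1)·-3.2222 - (3)·-2.0000) / (6) = 0.0370
  z = (7 - (-3)·-3.2222 - (-2)·0.0370) / (8) = -0.3241
Iteration 2:
  x = (-11 - (4)·0.0370 - (-3)·-0.3241) / (9) = -1.3467
  y = (-9 - (1)·-1.3467 - (3)·-0.3241) / (6) = -1.1135
  z = (7 - (-3)·-1.3467 - (-2)·-1.1135) / (8) = 0.0916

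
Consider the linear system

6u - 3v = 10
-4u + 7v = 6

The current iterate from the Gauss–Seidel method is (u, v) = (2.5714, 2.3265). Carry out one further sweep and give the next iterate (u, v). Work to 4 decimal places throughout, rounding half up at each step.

One sweep:
  u = (10 - (-3)·2.3265) / (6) = 2.8299
  v = (6 - (-4)·2.8299) / (7) = 2.4742

(2.8299, 2.4742)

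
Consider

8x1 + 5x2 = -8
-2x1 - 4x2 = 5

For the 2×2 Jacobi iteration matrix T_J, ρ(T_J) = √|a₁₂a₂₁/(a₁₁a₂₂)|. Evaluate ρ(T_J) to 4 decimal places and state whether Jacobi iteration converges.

0.5590

a₁₂a₂₁/(a₁₁a₂₂) = (5)·(-2) / ((8)·(-4)) = 0.312500
ρ = √|0.312500| = √0.312500 = 0.5590
ρ < 1, so Jacobi converges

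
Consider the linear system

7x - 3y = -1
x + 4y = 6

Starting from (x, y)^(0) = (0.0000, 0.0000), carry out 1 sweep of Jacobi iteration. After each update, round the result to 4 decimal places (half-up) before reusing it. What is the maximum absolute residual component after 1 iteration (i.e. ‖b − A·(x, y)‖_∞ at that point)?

Iteration 1:
  x = (-1 - (-3)·0.0000) / (7) = -0.1429
  y = (6 - (1)·0.0000) / (4) = 1.5000
Residual b − A·x = (4.5003, 0.1429); ∞-norm = 4.5003

4.5003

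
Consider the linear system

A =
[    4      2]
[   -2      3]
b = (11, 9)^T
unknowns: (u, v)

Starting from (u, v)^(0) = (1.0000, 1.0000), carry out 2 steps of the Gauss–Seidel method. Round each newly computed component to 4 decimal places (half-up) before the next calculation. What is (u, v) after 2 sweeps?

(0.5000, 3.3333)

Iteration 1:
  u = (11 - (2)·1.0000) / (4) = 2.2500
  v = (9 - (-2)·2.2500) / (3) = 4.5000
Iteration 2:
  u = (11 - (2)·4.5000) / (4) = 0.5000
  v = (9 - (-2)·0.5000) / (3) = 3.3333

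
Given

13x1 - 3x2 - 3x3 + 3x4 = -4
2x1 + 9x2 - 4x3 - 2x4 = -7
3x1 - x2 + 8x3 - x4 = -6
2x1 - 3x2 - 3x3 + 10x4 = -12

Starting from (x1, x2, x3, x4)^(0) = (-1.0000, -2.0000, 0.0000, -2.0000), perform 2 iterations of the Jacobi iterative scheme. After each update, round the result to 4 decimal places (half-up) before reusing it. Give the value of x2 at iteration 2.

Iteration 1:
  x1 = (-4 - (-3)·-2.0000 - (-3)·0.0000 - (3)·-2.0000) / (13) = -0.3077
  x2 = (-7 - (2)·-1.0000 - (-4)·0.0000 - (-2)·-2.0000) / (9) = -1.0000
  x3 = (-6 - (3)·-1.0000 - (-1)·-2.0000 - (-1)·-2.0000) / (8) = -0.8750
  x4 = (-12 - (2)·-1.0000 - (-3)·-2.0000 - (-3)·0.0000) / (10) = -1.6000
Iteration 2:
  x1 = (-4 - (-3)·-1.0000 - (-3)·-0.8750 - (3)·-1.6000) / (13) = -0.3712
  x2 = (-7 - (2)·-0.3077 - (-4)·-0.8750 - (-2)·-1.6000) / (9) = -1.4538
  x3 = (-6 - (3)·-0.3077 - (-1)·-1.0000 - (-1)·-1.6000) / (8) = -0.9596
  x4 = (-12 - (2)·-0.3077 - (-3)·-1.0000 - (-3)·-0.8750) / (10) = -1.7010

-1.4538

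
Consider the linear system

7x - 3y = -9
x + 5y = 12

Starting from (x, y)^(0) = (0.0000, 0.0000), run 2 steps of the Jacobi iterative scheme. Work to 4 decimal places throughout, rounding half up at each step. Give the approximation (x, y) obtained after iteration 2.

(-0.2571, 2.6571)

Iteration 1:
  x = (-9 - (-3)·0.0000) / (7) = -1.2857
  y = (12 - (1)·0.0000) / (5) = 2.4000
Iteration 2:
  x = (-9 - (-3)·2.4000) / (7) = -0.2571
  y = (12 - (1)·-1.2857) / (5) = 2.6571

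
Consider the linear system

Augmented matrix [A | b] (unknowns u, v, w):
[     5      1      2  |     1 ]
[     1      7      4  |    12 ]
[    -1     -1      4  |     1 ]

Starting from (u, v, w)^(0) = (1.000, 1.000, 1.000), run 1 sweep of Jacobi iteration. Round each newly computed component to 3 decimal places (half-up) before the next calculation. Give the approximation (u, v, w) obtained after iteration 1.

Iteration 1:
  u = (1 - (1)·1.000 - (2)·1.000) / (5) = -0.400
  v = (12 - (1)·1.000 - (4)·1.000) / (7) = 1.000
  w = (1 - (-1)·1.000 - (-1)·1.000) / (4) = 0.750

(-0.400, 1.000, 0.750)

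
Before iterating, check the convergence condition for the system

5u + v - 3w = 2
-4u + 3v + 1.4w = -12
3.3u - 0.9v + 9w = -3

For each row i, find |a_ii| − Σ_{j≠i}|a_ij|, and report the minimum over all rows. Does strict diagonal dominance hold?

-2.4

row 1: |5| − (1+3) = 1
row 2: |3| − (4+1.4) = -2.4
row 3: |9| − (3.3+0.9) = 4.8
minimum over rows = -2.4 → not strictly diagonally dominant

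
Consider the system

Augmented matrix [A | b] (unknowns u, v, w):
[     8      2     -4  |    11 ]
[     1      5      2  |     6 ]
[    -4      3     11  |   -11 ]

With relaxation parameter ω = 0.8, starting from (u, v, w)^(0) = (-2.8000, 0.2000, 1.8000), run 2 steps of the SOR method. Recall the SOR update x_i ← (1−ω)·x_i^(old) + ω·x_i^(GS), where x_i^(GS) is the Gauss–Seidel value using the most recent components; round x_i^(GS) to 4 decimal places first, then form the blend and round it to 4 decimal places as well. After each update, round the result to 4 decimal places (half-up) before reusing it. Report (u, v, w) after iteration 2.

(1.2442, 0.8499, -0.6505)

Iteration 1:
  u: GS value = (11 - (2)·0.2000 - (-4)·1.8000) / (8) = 2.2250;  u ← (1−ω)·-2.8000 + ω·2.2250 = 1.2200
  v: GS value = (6 - (1)·1.2200 - (2)·1.8000) / (5) = 0.2360;  v ← (1−ω)·0.2000 + ω·0.2360 = 0.2288
  w: GS value = (-11 - (-4)·1.2200 - (3)·0.2288) / (11) = -0.6188;  w ← (1−ω)·1.8000 + ω·-0.6188 = -0.1350
Iteration 2:
  u: GS value = (11 - (2)·0.2288 - (-4)·-0.1350) / (8) = 1.2503;  u ← (1−ω)·1.2200 + ω·1.2503 = 1.2442
  v: GS value = (6 - (1)·1.2442 - (2)·-0.1350) / (5) = 1.0052;  v ← (1−ω)·0.2288 + ω·1.0052 = 0.8499
  w: GS value = (-11 - (-4)·1.2442 - (3)·0.8499) / (11) = -0.7794;  w ← (1−ω)·-0.1350 + ω·-0.7794 = -0.6505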